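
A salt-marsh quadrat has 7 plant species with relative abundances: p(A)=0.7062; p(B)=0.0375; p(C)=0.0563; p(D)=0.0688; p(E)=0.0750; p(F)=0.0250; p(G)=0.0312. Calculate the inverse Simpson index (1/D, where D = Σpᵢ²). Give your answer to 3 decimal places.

1.941

D = 0.7062² + 0.0375² + 0.0563² + 0.0688² + 0.075² + 0.025² + 0.0312² = 0.498718 + 0.001406 + 0.003170 + 0.004733 + 0.005625 + 0.000625 + 0.000973 = 0.515251 (working shown to 6 dp, full precision carried).
So 1/D = 1.94080, i.e. 1.941 to 3 decimal places.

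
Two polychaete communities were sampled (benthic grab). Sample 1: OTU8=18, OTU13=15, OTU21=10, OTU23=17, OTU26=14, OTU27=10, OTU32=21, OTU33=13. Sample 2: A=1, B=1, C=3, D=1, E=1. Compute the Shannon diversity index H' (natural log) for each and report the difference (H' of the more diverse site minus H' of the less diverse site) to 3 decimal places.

0.575

Sample 1: N=118, proportions 0.152542, 0.127119, 0.084746, 0.144068, 0.118644, 0.084746, 0.177966, 0.110169, giving H' = 2.049584 (working shown to 6 dp, full precision carried).
Sample 2: N=7, proportions 0.142857, 0.142857, 0.428571, 0.142857, 0.142857, giving H' = 1.475076.
Difference = |2.049584 − 1.475076| = 0.574508, i.e. 0.575 to 3 decimal places.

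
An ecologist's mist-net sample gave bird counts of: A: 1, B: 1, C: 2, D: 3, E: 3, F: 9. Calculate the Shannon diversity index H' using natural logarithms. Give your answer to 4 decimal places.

1.4838

Total N = 1+1+2+3+3+9 = 19, so the proportions are 0.052632, 0.052632, 0.105263, 0.157895, 0.157895, 0.473684 (working shown to 6 dp, full precision carried).
Each pᵢ ln pᵢ term: 0.052632×(-2.944439)=-0.154970, 0.052632×(-2.944439)=-0.154970, 0.105263×(-2.251292)=-0.236978, 0.157895×(-1.845827)=-0.291446, 0.157895×(-1.845827)=-0.291446, 0.473684×(-0.747214)=-0.353944.
Sum = -1.483755, so H' = 1.4838.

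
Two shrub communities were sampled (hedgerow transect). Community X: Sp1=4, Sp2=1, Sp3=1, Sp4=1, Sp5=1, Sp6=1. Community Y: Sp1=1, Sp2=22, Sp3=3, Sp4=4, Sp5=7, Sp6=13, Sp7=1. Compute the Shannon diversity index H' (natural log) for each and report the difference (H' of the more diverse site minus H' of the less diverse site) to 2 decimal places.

Community X: N=9, proportions 0.4444, 0.1111, 0.1111, 0.1111, 0.1111, 0.1111, giving H' = 1.5811 (working shown to 4 dp, full precision carried).
Community Y: N=51, proportions 0.0196, 0.4314, 0.0588, 0.0784, 0.1373, 0.2549, 0.0196, giving H' = 1.5042.
Difference = |1.5811 − 1.5042| = 0.0769, i.e. 0.08 to 2 decimal places.

0.08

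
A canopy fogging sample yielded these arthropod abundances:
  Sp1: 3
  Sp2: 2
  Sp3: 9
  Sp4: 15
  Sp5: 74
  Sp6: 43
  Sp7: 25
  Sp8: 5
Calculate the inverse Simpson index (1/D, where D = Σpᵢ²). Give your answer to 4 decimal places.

3.7347

Total N = 3+2+9+15+74+43+25+5 = 176, so the proportions are 0.01704545, 0.01136364, 0.05113636, 0.08522727, 0.42045455, 0.24431818, 0.14204545, 0.02840909 (working shown to 8 dp, full precision carried).
D = 0.01704545² + 0.01136364² + 0.05113636² + 0.08522727² + 0.42045455² + 0.24431818² + 0.14204545² + 0.02840909² = 0.00029055 + 0.00012913 + 0.00261493 + 0.00726369 + 0.17678202 + 0.05969137 + 0.02017691 + 0.00080708 = 0.26775568.
So 1/D = 3.734748, i.e. 3.7347 to 4 decimal places.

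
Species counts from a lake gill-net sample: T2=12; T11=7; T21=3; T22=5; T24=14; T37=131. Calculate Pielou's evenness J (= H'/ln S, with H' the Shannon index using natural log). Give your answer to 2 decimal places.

0.50

Total N = 12+7+3+5+14+131 = 172, so the proportions are 0.0698, 0.0407, 0.0174, 0.0291, 0.0814, 0.7616 (working shown to 4 dp, full precision carried).
H' = −Σ pᵢ ln pᵢ = −((-0.1858) + (-0.1303) + (-0.0706) + (-0.1029) + (-0.2042) + (-0.2074)) = 0.9011.
With S = 6 species, ln S = 1.7918, so J = 0.9011/1.7918 = 0.5029, i.e. 0.50 to 2 decimal places.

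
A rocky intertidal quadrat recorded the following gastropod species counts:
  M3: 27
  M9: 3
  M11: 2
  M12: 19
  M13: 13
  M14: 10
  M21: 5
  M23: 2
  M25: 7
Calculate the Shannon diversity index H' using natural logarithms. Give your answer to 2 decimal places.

Total N = 27+3+2+19+13+10+5+2+7 = 88, so the proportions are 0.3068, 0.0341, 0.0227, 0.2159, 0.1477, 0.1136, 0.0568, 0.0227, 0.0795 (working shown to 4 dp, full precision carried).
Each pᵢ ln pᵢ term: 0.3068×(-1.1815)=-0.3625, 0.0341×(-3.3787)=-0.1152, 0.0227×(-3.7842)=-0.0860, 0.2159×(-1.5329)=-0.3310, 0.1477×(-1.9124)=-0.2825, 0.1136×(-2.1748)=-0.2471, 0.0568×(-2.8679)=-0.1629, 0.0227×(-3.7842)=-0.0860, 0.0795×(-2.5314)=-0.2014.
Sum = -1.8746, so H' = 1.87.

1.87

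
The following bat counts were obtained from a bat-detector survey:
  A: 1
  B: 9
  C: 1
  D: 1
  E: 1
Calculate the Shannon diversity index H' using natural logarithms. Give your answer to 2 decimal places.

1.04

Total N = 1+9+1+1+1 = 13, so the proportions are 0.0769, 0.6923, 0.0769, 0.0769, 0.0769 (working shown to 4 dp, full precision carried).
Each pᵢ ln pᵢ term: 0.0769×(-2.5649)=-0.1973, 0.6923×(-0.3677)=-0.2546, 0.0769×(-2.5649)=-0.1973, 0.0769×(-2.5649)=-0.1973, 0.0769×(-2.5649)=-0.1973.
Sum = -1.0438, so H' = 1.04.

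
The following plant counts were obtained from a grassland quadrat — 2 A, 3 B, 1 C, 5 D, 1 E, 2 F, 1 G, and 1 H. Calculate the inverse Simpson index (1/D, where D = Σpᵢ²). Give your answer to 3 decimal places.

5.565

Total N = 2+3+1+5+1+2+1+1 = 16, so the proportions are 0.125, 0.1875, 0.0625, 0.3125, 0.0625, 0.125, 0.0625, 0.0625 (working shown to 7 dp, full precision carried).
D = 0.125² + 0.1875² + 0.0625² + 0.3125² + 0.0625² + 0.125² + 0.0625² + 0.0625² = 0.0156250 + 0.0351562 + 0.0039062 + 0.0976562 + 0.0039062 + 0.0156250 + 0.0039062 + 0.0039062 = 0.1796875.
So 1/D = 5.56522, i.e. 5.565 to 3 decimal places.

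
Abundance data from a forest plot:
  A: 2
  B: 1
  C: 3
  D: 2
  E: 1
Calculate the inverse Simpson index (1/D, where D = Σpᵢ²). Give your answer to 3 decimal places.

Total N = 2+1+3+2+1 = 9, so the proportions are 0.2222222, 0.1111111, 0.3333333, 0.2222222, 0.1111111 (working shown to 7 dp, full precision carried).
D = 0.2222222² + 0.1111111² + 0.3333333² + 0.2222222² + 0.1111111² = 0.0493827 + 0.0123457 + 0.1111111 + 0.0493827 + 0.0123457 = 0.2345679.
So 1/D = 4.26316, i.e. 4.263 to 3 decimal places.

4.263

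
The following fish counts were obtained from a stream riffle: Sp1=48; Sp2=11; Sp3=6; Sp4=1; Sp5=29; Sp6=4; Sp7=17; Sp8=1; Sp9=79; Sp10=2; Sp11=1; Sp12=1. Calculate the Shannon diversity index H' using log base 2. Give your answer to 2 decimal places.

Total N = 48+11+6+1+29+4+17+1+79+2+1+1 = 200, so the proportions are 0.24, 0.055, 0.03, 0.005, 0.145, 0.02, 0.085, 0.005, 0.395, 0.01, 0.005, 0.005 (working shown to 4 dp, full precision carried).
Each pᵢ log₂ pᵢ term: 0.24×(-2.0589)=-0.4941, 0.055×(-4.1844)=-0.2301, 0.03×(-5.0589)=-0.1518, 0.005×(-7.6439)=-0.0382, 0.145×(-2.7859)=-0.4040, 0.02×(-5.6439)=-0.1129, 0.085×(-3.5564)=-0.3023, 0.005×(-7.6439)=-0.0382, 0.395×(-1.3401)=-0.5293, 0.01×(-6.6439)=-0.0664, 0.005×(-7.6439)=-0.0382, 0.005×(-7.6439)=-0.0382.
Sum = -2.4438, so H' = 2.44.

2.44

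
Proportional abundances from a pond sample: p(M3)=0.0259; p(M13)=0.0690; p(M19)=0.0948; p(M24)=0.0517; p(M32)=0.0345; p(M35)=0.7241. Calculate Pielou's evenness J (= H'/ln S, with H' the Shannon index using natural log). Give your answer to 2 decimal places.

0.56

H' = −Σ pᵢ ln pᵢ = −((-0.0946) + (-0.1845) + (-0.2233) + (-0.1532) + (-0.1162) + (-0.2338)) = 1.0055 (working shown to 4 dp, full precision carried).
With S = 6 species, ln S = 1.7918, so J = 1.0055/1.7918 = 0.5612, i.e. 0.56 to 2 decimal places.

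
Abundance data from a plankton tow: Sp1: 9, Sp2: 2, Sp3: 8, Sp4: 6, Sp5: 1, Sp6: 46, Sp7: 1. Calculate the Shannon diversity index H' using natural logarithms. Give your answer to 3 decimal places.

1.213

Total N = 9+2+8+6+1+46+1 = 73, so the proportions are 0.12329, 0.0274, 0.10959, 0.08219, 0.0137, 0.63014, 0.0137 (working shown to 5 dp, full precision carried).
Each pᵢ ln pᵢ term: 0.12329×(-2.09323)=-0.25807, 0.0274×(-3.59731)=-0.09856, 0.10959×(-2.21102)=-0.24230, 0.08219×(-2.49870)=-0.20537, 0.0137×(-4.29046)=-0.05877, 0.63014×(-0.46182)=-0.29101, 0.0137×(-4.29046)=-0.05877.
Sum = -1.21286, so H' = 1.213.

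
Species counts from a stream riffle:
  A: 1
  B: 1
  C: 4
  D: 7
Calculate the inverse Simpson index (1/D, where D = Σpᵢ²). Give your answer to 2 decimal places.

2.52

Total N = 1+1+4+7 = 13, so the proportions are 0.07692, 0.07692, 0.30769, 0.53846 (working shown to 5 dp, full precision carried).
D = 0.07692² + 0.07692² + 0.30769² + 0.53846² = 0.00592 + 0.00592 + 0.09467 + 0.28994 = 0.39645.
So 1/D = 2.5224, i.e. 2.52 to 2 decimal places.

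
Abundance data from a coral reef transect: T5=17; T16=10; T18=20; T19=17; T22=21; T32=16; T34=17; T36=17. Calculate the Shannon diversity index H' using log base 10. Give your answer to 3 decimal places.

Total N = 17+10+20+17+21+16+17+17 = 135, so the proportions are 0.12593, 0.07407, 0.14815, 0.12593, 0.15556, 0.11852, 0.12593, 0.12593 (working shown to 5 dp, full precision carried).
Each pᵢ log₁₀ pᵢ term: 0.12593×(-0.89988)=-0.11332, 0.07407×(-1.13033)=-0.08373, 0.14815×(-0.82930)=-0.12286, 0.12593×(-0.89988)=-0.11332, 0.15556×(-0.80811)=-0.12571, 0.11852×(-0.92621)=-0.10977, 0.12593×(-0.89988)=-0.11332, 0.12593×(-0.89988)=-0.11332.
Sum = -0.89534, so H' = 0.895.

0.895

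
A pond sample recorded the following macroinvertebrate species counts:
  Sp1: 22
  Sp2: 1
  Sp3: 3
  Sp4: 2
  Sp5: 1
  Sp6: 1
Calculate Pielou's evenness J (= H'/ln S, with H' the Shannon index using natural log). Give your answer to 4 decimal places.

Total N = 22+1+3+2+1+1 = 30, so the proportions are 0.733333, 0.033333, 0.1, 0.066667, 0.033333, 0.033333 (working shown to 6 dp, full precision carried).
H' = −Σ pᵢ ln pᵢ = −((-0.227447) + (-0.113373) + (-0.230259) + (-0.180537) + (-0.113373) + (-0.113373)) = 0.978362.
With S = 6 species, ln S = 1.791759, so J = 0.978362/1.791759 = 0.546034, i.e. 0.5460 to 4 decimal places.

0.5460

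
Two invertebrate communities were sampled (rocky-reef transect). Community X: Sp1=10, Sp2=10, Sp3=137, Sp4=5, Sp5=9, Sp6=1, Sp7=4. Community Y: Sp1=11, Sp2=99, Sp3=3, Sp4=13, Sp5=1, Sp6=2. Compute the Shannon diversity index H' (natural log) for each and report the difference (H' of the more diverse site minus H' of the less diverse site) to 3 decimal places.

Community X: N=176, proportions 0.05682, 0.05682, 0.77841, 0.02841, 0.05114, 0.00568, 0.02273, giving H' = 0.88948 (working shown to 5 dp, full precision carried).
Community Y: N=129, proportions 0.08527, 0.76744, 0.02326, 0.10078, 0.00775, 0.0155, giving H' = 0.83407.
Difference = |0.88948 − 0.83407| = 0.05541, i.e. 0.055 to 3 decimal places.

0.055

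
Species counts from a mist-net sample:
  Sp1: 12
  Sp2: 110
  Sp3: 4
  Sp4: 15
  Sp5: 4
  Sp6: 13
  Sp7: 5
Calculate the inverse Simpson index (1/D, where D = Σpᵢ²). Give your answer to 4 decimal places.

Total N = 12+110+4+15+4+13+5 = 163, so the proportions are 0.0736196, 0.6748466, 0.0245399, 0.0920245, 0.0245399, 0.0797546, 0.0306748 (working shown to 7 dp, full precision carried).
D = 0.0736196² + 0.6748466² + 0.0245399² + 0.0920245² + 0.0245399² + 0.0797546² + 0.0306748² = 0.0054199 + 0.4554180 + 0.0006022 + 0.0084685 + 0.0006022 + 0.0063608 + 0.0009409 = 0.4778125.
So 1/D = 2.092871, i.e. 2.0929 to 4 decimal places.

2.0929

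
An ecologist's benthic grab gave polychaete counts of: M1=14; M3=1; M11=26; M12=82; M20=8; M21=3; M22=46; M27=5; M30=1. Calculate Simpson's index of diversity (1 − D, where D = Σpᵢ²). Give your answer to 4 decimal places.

Total N = 14+1+26+82+8+3+46+5+1 = 186, so the proportions are 0.075269, 0.005376, 0.139785, 0.44086, 0.043011, 0.016129, 0.247312, 0.026882, 0.005376 (working shown to 6 dp, full precision carried).
D = 0.075269² + 0.005376² + 0.139785² + 0.44086² + 0.043011² + 0.016129² + 0.247312² + 0.026882² + 0.005376² = 0.005665 + 0.000029 + 0.019540 + 0.194358 + 0.001850 + 0.000260 + 0.061163 + 0.000723 + 0.000029 = 0.283617.
So 1 − D = 0.716383, i.e. 0.7164 to 4 decimal places.

0.7164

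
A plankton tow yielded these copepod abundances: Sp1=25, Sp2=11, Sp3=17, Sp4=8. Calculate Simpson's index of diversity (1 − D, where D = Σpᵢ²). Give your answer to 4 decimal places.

Total N = 25+11+17+8 = 61, so the proportions are 0.409836, 0.180328, 0.278689, 0.131148 (working shown to 6 dp, full precision carried).
D = 0.409836² + 0.180328² + 0.278689² + 0.131148² = 0.167966 + 0.032518 + 0.077667 + 0.017200 = 0.295351.
So 1 − D = 0.704649, i.e. 0.7046 to 4 decimal places.

0.7046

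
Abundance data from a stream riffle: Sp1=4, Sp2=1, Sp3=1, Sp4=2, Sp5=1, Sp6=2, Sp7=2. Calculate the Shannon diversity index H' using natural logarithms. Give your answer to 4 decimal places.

1.8185

Total N = 4+1+1+2+1+2+2 = 13, so the proportions are 0.307692, 0.076923, 0.076923, 0.153846, 0.076923, 0.153846, 0.153846 (working shown to 6 dp, full precision carried).
Each pᵢ ln pᵢ term: 0.307692×(-1.178655)=-0.362663, 0.076923×(-2.564949)=-0.197304, 0.076923×(-2.564949)=-0.197304, 0.153846×(-1.871802)=-0.287970, 0.076923×(-2.564949)=-0.197304, 0.153846×(-1.871802)=-0.287970, 0.153846×(-1.871802)=-0.287970.
Sum = -1.818483, so H' = 1.8185.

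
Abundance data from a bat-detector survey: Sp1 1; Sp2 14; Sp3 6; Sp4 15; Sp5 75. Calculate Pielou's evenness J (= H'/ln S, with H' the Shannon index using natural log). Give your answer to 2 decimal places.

Total N = 1+14+6+15+75 = 111, so the proportions are 0.009, 0.1261, 0.0541, 0.1351, 0.6757 (working shown to 4 dp, full precision carried).
H' = −Σ pᵢ ln pᵢ = −((-0.0424) + (-0.2611) + (-0.1577) + (-0.2705) + (-0.2649)) = 0.9966.
With S = 5 species, ln S = 1.6094, so J = 0.9966/1.6094 = 0.6193, i.e. 0.62 to 2 decimal places.

0.62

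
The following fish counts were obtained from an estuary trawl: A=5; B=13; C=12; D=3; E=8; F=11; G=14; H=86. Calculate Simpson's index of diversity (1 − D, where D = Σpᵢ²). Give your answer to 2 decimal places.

0.65

Total N = 5+13+12+3+8+11+14+86 = 152, so the proportions are 0.0329, 0.0855, 0.0789, 0.0197, 0.0526, 0.0724, 0.0921, 0.5658 (working shown to 4 dp, full precision carried).
D = 0.0329² + 0.0855² + 0.0789² + 0.0197² + 0.0526² + 0.0724² + 0.0921² + 0.5658² = 0.0011 + 0.0073 + 0.0062 + 0.0004 + 0.0028 + 0.0052 + 0.0085 + 0.3201 = 0.3516.
So 1 − D = 0.6484, i.e. 0.65 to 2 decimal places.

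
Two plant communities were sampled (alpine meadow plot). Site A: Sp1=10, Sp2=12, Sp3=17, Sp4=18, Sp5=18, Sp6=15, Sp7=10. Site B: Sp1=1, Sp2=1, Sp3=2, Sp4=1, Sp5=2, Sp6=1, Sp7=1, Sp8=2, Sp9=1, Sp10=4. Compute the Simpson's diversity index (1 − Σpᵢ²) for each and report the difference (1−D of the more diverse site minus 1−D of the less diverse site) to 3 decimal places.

Site A: N=100, proportions 0.1, 0.12, 0.17, 0.18, 0.18, 0.15, 0.1, giving 1−D = 0.84940 (working shown to 5 dp, full precision carried).
Site B: N=16, proportions 0.0625, 0.0625, 0.125, 0.0625, 0.125, 0.0625, 0.0625, 0.125, 0.0625, 0.25, giving 1−D = 0.86719.
Difference = |0.84940 − 0.86719| = 0.01779, i.e. 0.018 to 3 decimal places.

0.018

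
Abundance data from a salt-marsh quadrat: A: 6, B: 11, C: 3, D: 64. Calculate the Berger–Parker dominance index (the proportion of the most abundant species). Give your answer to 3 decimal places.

Total N = 6+11+3+64 = 84, so the proportions are 0.07143, 0.13095, 0.03571, 0.7619 (working shown to 5 dp, full precision carried).
The largest proportion is 0.7619, i.e. d = 0.762 to 3 decimal places.

0.762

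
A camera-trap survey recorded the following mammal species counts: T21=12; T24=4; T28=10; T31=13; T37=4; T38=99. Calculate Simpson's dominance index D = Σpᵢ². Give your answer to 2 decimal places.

Total N = 12+4+10+13+4+99 = 142, so the proportions are 0.0845, 0.0282, 0.0704, 0.0915, 0.0282, 0.6972 (working shown to 4 dp, full precision carried).
D = 0.0845² + 0.0282² + 0.0704² + 0.0915² + 0.0282² + 0.6972² = 0.0071 + 0.0008 + 0.0050 + 0.0084 + 0.0008 + 0.4861 = 0.5081.
To 2 decimal places, D = 0.51.

0.51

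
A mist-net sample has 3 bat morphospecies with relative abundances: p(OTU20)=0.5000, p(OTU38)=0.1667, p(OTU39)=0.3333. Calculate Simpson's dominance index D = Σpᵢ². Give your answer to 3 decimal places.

D = 0.5² + 0.1667² + 0.3333² = 0.25000 + 0.02779 + 0.11109 = 0.38888 (working shown to 5 dp, full precision carried).
To 3 decimal places, D = 0.389.

0.389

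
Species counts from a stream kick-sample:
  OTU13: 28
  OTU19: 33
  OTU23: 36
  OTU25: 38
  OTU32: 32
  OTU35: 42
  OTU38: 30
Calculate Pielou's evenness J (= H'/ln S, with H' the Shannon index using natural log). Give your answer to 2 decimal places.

1.00

Total N = 28+33+36+38+32+42+30 = 239, so the proportions are 0.1172, 0.1381, 0.1506, 0.159, 0.1339, 0.1757, 0.1255 (working shown to 4 dp, full precision carried).
H' = −Σ pᵢ ln pᵢ = −((-0.2512) + (-0.2734) + (-0.2851) + (-0.2924) + (-0.2692) + (-0.3056) + (-0.2605)) = 1.9374.
With S = 7 species, ln S = 1.9459, so J = 1.9374/1.9459 = 0.9956, i.e. 1.00 to 2 decimal places.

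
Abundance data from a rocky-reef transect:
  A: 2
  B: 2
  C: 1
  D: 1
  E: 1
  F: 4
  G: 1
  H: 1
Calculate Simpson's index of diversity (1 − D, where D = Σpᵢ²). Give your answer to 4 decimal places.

0.8284

Total N = 2+2+1+1+1+4+1+1 = 13, so the proportions are 0.153846, 0.153846, 0.076923, 0.076923, 0.076923, 0.307692, 0.076923, 0.076923 (working shown to 6 dp, full precision carried).
D = 0.153846² + 0.153846² + 0.076923² + 0.076923² + 0.076923² + 0.307692² + 0.076923² + 0.076923² = 0.023669 + 0.023669 + 0.005917 + 0.005917 + 0.005917 + 0.094675 + 0.005917 + 0.005917 = 0.171598.
So 1 − D = 0.828402, i.e. 0.8284 to 4 decimal places.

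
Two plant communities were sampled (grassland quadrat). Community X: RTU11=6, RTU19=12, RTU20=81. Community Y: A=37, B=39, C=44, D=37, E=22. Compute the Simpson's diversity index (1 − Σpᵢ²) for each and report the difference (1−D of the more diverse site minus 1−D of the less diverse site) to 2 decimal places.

0.48

Community X: N=99, proportions 0.0606, 0.1212, 0.8182, giving 1−D = 0.3122 (working shown to 4 dp, full precision carried).
Community Y: N=179, proportions 0.2067, 0.2179, 0.2458, 0.2067, 0.1229, giving 1−D = 0.7915.
Difference = |0.3122 − 0.7915| = 0.4793, i.e. 0.48 to 2 decimal places.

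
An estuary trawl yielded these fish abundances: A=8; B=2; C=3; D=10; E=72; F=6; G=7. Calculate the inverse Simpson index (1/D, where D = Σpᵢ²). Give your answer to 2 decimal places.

2.14

Total N = 8+2+3+10+72+6+7 = 108, so the proportions are 0.07407, 0.01852, 0.02778, 0.09259, 0.66667, 0.05556, 0.06481 (working shown to 5 dp, full precision carried).
D = 0.07407² + 0.01852² + 0.02778² + 0.09259² + 0.66667² + 0.05556² + 0.06481² = 0.00549 + 0.00034 + 0.00077 + 0.00857 + 0.44444 + 0.00309 + 0.00420 = 0.46691.
So 1/D = 2.1418, i.e. 2.14 to 2 decimal places.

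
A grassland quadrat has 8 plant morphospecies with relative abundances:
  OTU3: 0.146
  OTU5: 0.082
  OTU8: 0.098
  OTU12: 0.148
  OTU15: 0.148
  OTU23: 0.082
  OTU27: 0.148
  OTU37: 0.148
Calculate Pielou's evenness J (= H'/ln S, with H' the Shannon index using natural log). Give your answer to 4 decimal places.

0.9857

H' = −Σ pᵢ ln pᵢ = −((-0.280926) + (-0.205085) + (-0.227633) + (-0.282760) + (-0.282760) + (-0.205085) + (-0.282760) + (-0.282760)) = 2.049770 (working shown to 6 dp, full precision carried).
With S = 8 species, ln S = 2.079442, so J = 2.049770/2.079442 = 0.985731, i.e. 0.9857 to 4 decimal places.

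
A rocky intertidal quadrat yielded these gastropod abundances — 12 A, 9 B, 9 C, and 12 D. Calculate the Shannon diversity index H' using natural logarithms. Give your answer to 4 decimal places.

1.3761

Total N = 12+9+9+12 = 42, so the proportions are 0.285714, 0.214286, 0.214286, 0.285714 (working shown to 6 dp, full precision carried).
Each pᵢ ln pᵢ term: 0.285714×(-1.252763)=-0.357932, 0.214286×(-1.540445)=-0.330095, 0.214286×(-1.540445)=-0.330095, 0.285714×(-1.252763)=-0.357932.
Sum = -1.376055, so H' = 1.3761.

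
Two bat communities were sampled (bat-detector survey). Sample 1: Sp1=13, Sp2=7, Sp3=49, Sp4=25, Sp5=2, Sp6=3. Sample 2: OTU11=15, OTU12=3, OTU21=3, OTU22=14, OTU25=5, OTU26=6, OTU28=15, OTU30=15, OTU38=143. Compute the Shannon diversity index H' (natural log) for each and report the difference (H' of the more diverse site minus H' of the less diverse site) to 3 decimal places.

0.027

Sample 1: N=99, proportions 0.13131, 0.07071, 0.49495, 0.25253, 0.0202, 0.0303, giving H' = 1.33432 (working shown to 5 dp, full precision carried).
Sample 2: N=219, proportions 0.06849, 0.0137, 0.0137, 0.06393, 0.02283, 0.0274, 0.06849, 0.06849, 0.65297, giving H' = 1.30740.
Difference = |1.33432 − 1.30740| = 0.02692, i.e. 0.027 to 3 decimal places.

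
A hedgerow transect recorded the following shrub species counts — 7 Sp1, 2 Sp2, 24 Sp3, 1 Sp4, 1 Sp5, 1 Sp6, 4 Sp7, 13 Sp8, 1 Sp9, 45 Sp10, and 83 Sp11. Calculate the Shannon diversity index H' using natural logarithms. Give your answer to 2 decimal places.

1.53

Total N = 7+2+24+1+1+1+4+13+1+45+83 = 182, so the proportions are 0.0385, 0.011, 0.1319, 0.0055, 0.0055, 0.0055, 0.022, 0.0714, 0.0055, 0.2473, 0.456 (working shown to 4 dp, full precision carried).
Each pᵢ ln pᵢ term: 0.0385×(-3.2581)=-0.1253, 0.011×(-4.5109)=-0.0496, 0.1319×(-2.0260)=-0.2672, 0.0055×(-5.2040)=-0.0286, 0.0055×(-5.2040)=-0.0286, 0.0055×(-5.2040)=-0.0286, 0.022×(-3.8177)=-0.0839, 0.0714×(-2.6391)=-0.1885, 0.0055×(-5.2040)=-0.0286, 0.2473×(-1.3973)=-0.3455, 0.456×(-0.7852)=-0.3581.
Sum = -1.5324, so H' = 1.53.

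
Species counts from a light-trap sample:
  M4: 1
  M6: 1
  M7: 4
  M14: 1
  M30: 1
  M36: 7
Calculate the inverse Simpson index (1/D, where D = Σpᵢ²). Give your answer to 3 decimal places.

3.261

Total N = 1+1+4+1+1+7 = 15, so the proportions are 0.0666667, 0.0666667, 0.2666667, 0.0666667, 0.0666667, 0.4666667 (working shown to 7 dp, full precision carried).
D = 0.0666667² + 0.0666667² + 0.2666667² + 0.0666667² + 0.0666667² + 0.4666667² = 0.0044444 + 0.0044444 + 0.0711111 + 0.0044444 + 0.0044444 + 0.2177778 = 0.3066667.
So 1/D = 3.26087, i.e. 3.261 to 3 decimal places.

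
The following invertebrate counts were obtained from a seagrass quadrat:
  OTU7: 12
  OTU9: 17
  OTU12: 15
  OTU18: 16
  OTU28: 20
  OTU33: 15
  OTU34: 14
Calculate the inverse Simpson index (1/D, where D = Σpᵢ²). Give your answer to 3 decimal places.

6.848

Total N = 12+17+15+16+20+15+14 = 109, so the proportions are 0.1100917, 0.1559633, 0.1376147, 0.146789, 0.1834862, 0.1376147, 0.1284404 (working shown to 7 dp, full precision carried).
D = 0.1100917² + 0.1559633² + 0.1376147² + 0.146789² + 0.1834862² + 0.1376147² + 0.1284404² = 0.0121202 + 0.0243246 + 0.0189378 + 0.0215470 + 0.0336672 + 0.0189378 + 0.0164969 = 0.1460315.
So 1/D = 6.84784, i.e. 6.848 to 3 decimal places.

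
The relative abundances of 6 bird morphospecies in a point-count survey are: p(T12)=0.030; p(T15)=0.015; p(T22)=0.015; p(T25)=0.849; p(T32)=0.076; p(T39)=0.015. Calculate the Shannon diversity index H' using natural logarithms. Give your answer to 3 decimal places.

0.629

Each pᵢ ln pᵢ term (working shown to 5 dp, full precision carried): 0.03×(-3.50656)=-0.10520, 0.015×(-4.19971)=-0.06300, 0.015×(-4.19971)=-0.06300, 0.849×(-0.16370)=-0.13898, 0.076×(-2.57702)=-0.19585, 0.015×(-4.19971)=-0.06300.
Sum = -0.62902, so H' = 0.629.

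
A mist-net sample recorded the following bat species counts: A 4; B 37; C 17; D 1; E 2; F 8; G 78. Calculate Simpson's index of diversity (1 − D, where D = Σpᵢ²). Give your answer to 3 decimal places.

0.638

Total N = 4+37+17+1+2+8+78 = 147, so the proportions are 0.02721, 0.2517, 0.11565, 0.0068, 0.01361, 0.05442, 0.53061 (working shown to 5 dp, full precision carried).
D = 0.02721² + 0.2517² + 0.11565² + 0.0068² + 0.01361² + 0.05442² + 0.53061² = 0.00074 + 0.06335 + 0.01337 + 0.00005 + 0.00019 + 0.00296 + 0.28155 = 0.36221.
So 1 − D = 0.63779, i.e. 0.638 to 3 decimal places.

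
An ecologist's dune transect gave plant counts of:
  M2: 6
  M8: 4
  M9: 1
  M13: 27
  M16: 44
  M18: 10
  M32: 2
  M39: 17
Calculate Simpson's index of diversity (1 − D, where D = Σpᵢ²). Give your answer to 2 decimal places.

0.75

Total N = 6+4+1+27+44+10+2+17 = 111, so the proportions are 0.0541, 0.036, 0.009, 0.2432, 0.3964, 0.0901, 0.018, 0.1532 (working shown to 4 dp, full precision carried).
D = 0.0541² + 0.036² + 0.009² + 0.2432² + 0.3964² + 0.0901² + 0.018² + 0.1532² = 0.0029 + 0.0013 + 0.0001 + 0.0592 + 0.1571 + 0.0081 + 0.0003 + 0.0235 = 0.2525.
So 1 − D = 0.7475, i.e. 0.75 to 2 decimal places.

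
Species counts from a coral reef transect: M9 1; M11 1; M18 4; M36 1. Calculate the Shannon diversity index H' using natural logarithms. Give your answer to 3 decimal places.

Total N = 1+1+4+1 = 7, so the proportions are 0.14286, 0.14286, 0.57143, 0.14286 (working shown to 5 dp, full precision carried).
Each pᵢ ln pᵢ term: 0.14286×(-1.94591)=-0.27799, 0.14286×(-1.94591)=-0.27799, 0.57143×(-0.55962)=-0.31978, 0.14286×(-1.94591)=-0.27799.
Sum = -1.15374, so H' = 1.154.

1.154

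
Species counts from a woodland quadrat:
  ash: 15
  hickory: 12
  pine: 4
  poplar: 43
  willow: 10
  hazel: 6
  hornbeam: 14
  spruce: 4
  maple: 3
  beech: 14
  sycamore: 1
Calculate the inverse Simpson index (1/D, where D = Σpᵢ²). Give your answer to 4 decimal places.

5.6944

Total N = 15+12+4+43+10+6+14+4+3+14+1 = 126, so the proportions are 0.11904762, 0.0952381, 0.03174603, 0.34126984, 0.07936508, 0.04761905, 0.11111111, 0.03174603, 0.02380952, 0.11111111, 0.00793651 (working shown to 8 dp, full precision carried).
D = 0.11904762² + 0.0952381² + 0.03174603² + 0.34126984² + 0.07936508² + 0.04761905² + 0.11111111² + 0.03174603² + 0.02380952² + 0.11111111² + 0.00793651² = 0.01417234 + 0.00907029 + 0.00100781 + 0.11646510 + 0.00629882 + 0.00226757 + 0.01234568 + 0.00100781 + 0.00056689 + 0.01234568 + 0.00006299 = 0.17561099.
So 1/D = 5.694405, i.e. 5.6944 to 4 decimal places.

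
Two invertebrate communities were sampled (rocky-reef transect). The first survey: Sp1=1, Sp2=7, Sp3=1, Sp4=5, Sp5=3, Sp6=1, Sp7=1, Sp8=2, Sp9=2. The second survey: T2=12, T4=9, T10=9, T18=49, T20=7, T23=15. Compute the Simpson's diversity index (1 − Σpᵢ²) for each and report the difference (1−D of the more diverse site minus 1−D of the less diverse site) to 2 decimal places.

0.11

The first survey: N=23, proportions 0.0435, 0.3043, 0.0435, 0.2174, 0.1304, 0.0435, 0.0435, 0.087, 0.087, giving 1−D = 0.8204 (working shown to 4 dp, full precision carried).
The second survey: N=101, proportions 0.1188, 0.0891, 0.0891, 0.4851, 0.0693, 0.1485, giving 1−D = 0.7078.
Difference = |0.8204 − 0.7078| = 0.1126, i.e. 0.11 to 2 decimal places.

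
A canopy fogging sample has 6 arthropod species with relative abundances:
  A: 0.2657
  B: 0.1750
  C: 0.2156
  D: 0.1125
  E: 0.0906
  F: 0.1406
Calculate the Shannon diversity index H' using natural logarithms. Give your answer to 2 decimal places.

1.73

Each pᵢ ln pᵢ term (working shown to 4 dp, full precision carried): 0.2657×(-1.3254)=-0.3522, 0.175×(-1.7430)=-0.3050, 0.2156×(-1.5343)=-0.3308, 0.1125×(-2.1848)=-0.2458, 0.0906×(-2.4013)=-0.2176, 0.1406×(-1.9618)=-0.2758.
Sum = -1.7272, so H' = 1.73.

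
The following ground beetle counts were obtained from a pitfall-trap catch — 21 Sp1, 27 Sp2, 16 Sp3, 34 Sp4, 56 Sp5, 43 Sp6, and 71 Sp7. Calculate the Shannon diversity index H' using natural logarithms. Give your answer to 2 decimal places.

1.83

Total N = 21+27+16+34+56+43+71 = 268, so the proportions are 0.0784, 0.1007, 0.0597, 0.1269, 0.209, 0.1604, 0.2649 (working shown to 4 dp, full precision carried).
Each pᵢ ln pᵢ term: 0.0784×(-2.5465)=-0.1995, 0.1007×(-2.2952)=-0.2312, 0.0597×(-2.8184)=-0.1683, 0.1269×(-2.0646)=-0.2619, 0.209×(-1.5656)=-0.3271, 0.1604×(-1.8298)=-0.2936, 0.2649×(-1.3283)=-0.3519.
Sum = -1.8336, so H' = 1.83.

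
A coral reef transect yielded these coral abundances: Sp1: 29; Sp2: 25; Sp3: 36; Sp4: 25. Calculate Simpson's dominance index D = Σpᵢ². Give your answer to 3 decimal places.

0.256

Total N = 29+25+36+25 = 115, so the proportions are 0.25217, 0.21739, 0.31304, 0.21739 (working shown to 5 dp, full precision carried).
D = 0.25217² + 0.21739² + 0.31304² + 0.21739² = 0.06359 + 0.04726 + 0.09800 + 0.04726 = 0.25611.
To 3 decimal places, D = 0.256.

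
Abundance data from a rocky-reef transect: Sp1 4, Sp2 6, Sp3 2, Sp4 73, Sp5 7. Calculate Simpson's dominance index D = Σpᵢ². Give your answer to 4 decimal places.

Total N = 4+6+2+73+7 = 92, so the proportions are 0.043478, 0.065217, 0.021739, 0.793478, 0.076087 (working shown to 6 dp, full precision carried).
D = 0.043478² + 0.065217² + 0.021739² + 0.793478² + 0.076087² = 0.001890 + 0.004253 + 0.000473 + 0.629608 + 0.005789 = 0.642013.
To 4 decimal places, D = 0.6420.

0.6420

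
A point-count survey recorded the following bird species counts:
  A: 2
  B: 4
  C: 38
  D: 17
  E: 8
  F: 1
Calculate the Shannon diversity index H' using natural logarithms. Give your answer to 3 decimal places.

Total N = 2+4+38+17+8+1 = 70, so the proportions are 0.02857, 0.05714, 0.54286, 0.24286, 0.11429, 0.01429 (working shown to 5 dp, full precision carried).
Each pᵢ ln pᵢ term: 0.02857×(-3.55535)=-0.10158, 0.05714×(-2.86220)=-0.16355, 0.54286×(-0.61091)=-0.33164, 0.24286×(-1.41528)=-0.34371, 0.11429×(-2.16905)=-0.24789, 0.01429×(-4.24850)=-0.06069.
Sum = -1.24907, so H' = 1.249.

1.249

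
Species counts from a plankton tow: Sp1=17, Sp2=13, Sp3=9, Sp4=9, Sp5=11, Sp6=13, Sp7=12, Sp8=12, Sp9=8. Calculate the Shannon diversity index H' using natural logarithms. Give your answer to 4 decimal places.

Total N = 17+13+9+9+11+13+12+12+8 = 104, so the proportions are 0.163462, 0.125, 0.086538, 0.086538, 0.105769, 0.125, 0.115385, 0.115385, 0.076923 (working shown to 6 dp, full precision carried).
Each pᵢ ln pᵢ term: 0.163462×(-1.811178)=-0.296058, 0.125×(-2.079442)=-0.259930, 0.086538×(-2.447166)=-0.211774, 0.086538×(-2.447166)=-0.211774, 0.105769×(-2.246496)=-0.237610, 0.125×(-2.079442)=-0.259930, 0.115385×(-2.159484)=-0.249171, 0.115385×(-2.159484)=-0.249171, 0.076923×(-2.564949)=-0.197304.
Sum = -2.172723, so H' = 2.1727.

2.1727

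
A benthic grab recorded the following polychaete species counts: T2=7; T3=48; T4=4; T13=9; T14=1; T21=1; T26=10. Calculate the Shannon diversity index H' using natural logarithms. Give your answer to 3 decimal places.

Total N = 7+48+4+9+1+1+10 = 80, so the proportions are 0.0875, 0.6, 0.05, 0.1125, 0.0125, 0.0125, 0.125 (working shown to 5 dp, full precision carried).
Each pᵢ ln pᵢ term: 0.0875×(-2.43612)=-0.21316, 0.6×(-0.51083)=-0.30650, 0.05×(-2.99573)=-0.14979, 0.1125×(-2.18480)=-0.24579, 0.0125×(-4.38203)=-0.05478, 0.0125×(-4.38203)=-0.05478, 0.125×(-2.07944)=-0.25993.
Sum = -1.28471, so H' = 1.285.

1.285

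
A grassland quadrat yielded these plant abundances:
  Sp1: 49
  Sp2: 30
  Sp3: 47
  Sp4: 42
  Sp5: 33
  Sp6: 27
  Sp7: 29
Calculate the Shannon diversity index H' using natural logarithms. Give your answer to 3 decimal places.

Total N = 49+30+47+42+33+27+29 = 257, so the proportions are 0.19066, 0.11673, 0.18288, 0.16342, 0.1284, 0.10506, 0.11284 (working shown to 5 dp, full precision carried).
Each pᵢ ln pᵢ term: 0.19066×(-1.65726)=-0.31597, 0.11673×(-2.14788)=-0.25073, 0.18288×(-1.69893)=-0.31070, 0.16342×(-1.81141)=-0.29603, 0.1284×(-2.05257)=-0.26356, 0.10506×(-2.25324)=-0.23672, 0.11284×(-2.18178)=-0.24619.
Sum = -1.91990, so H' = 1.920.

1.920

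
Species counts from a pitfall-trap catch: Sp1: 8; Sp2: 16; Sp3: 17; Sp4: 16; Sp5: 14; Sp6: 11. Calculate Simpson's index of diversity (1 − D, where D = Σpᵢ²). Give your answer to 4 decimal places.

Total N = 8+16+17+16+14+11 = 82, so the proportions are 0.097561, 0.195122, 0.207317, 0.195122, 0.170732, 0.134146 (working shown to 6 dp, full precision carried).
D = 0.097561² + 0.195122² + 0.207317² + 0.195122² + 0.170732² + 0.134146² = 0.009518 + 0.038073 + 0.042980 + 0.038073 + 0.029149 + 0.017995 = 0.175788.
So 1 − D = 0.824212, i.e. 0.8242 to 4 decimal places.

0.8242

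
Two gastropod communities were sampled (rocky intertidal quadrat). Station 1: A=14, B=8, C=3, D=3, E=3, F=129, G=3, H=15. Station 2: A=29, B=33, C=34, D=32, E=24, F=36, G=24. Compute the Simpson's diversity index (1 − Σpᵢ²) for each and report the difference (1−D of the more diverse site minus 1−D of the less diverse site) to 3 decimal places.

Station 1: N=178, proportions 0.07865, 0.04494, 0.01685, 0.01685, 0.01685, 0.72472, 0.01685, 0.08427, giving 1−D = 0.45834 (working shown to 5 dp, full precision carried).
Station 2: N=212, proportions 0.13679, 0.15566, 0.16038, 0.15094, 0.11321, 0.16981, 0.11321, giving 1−D = 0.85409.
Difference = |0.45834 − 0.85409| = 0.39575, i.e. 0.396 to 3 decimal places.

0.396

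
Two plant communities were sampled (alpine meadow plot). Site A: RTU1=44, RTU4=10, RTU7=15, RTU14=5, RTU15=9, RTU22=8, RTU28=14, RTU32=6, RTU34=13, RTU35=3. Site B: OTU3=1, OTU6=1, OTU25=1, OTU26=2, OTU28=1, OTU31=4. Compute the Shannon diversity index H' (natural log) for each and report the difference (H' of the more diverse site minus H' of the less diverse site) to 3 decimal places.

Site A: N=127, proportions 0.34646, 0.07874, 0.11811, 0.03937, 0.07087, 0.06299, 0.11024, 0.04724, 0.10236, 0.02362, giving H' = 2.01784 (working shown to 5 dp, full precision carried).
Site B: N=10, proportions 0.1, 0.1, 0.1, 0.2, 0.1, 0.4, giving H' = 1.60944.
Difference = |2.01784 − 1.60944| = 0.40840, i.e. 0.408 to 3 decimal places.

0.408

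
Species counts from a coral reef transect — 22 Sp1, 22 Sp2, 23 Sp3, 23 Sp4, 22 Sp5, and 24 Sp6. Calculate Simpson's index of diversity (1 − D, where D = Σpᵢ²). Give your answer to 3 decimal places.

Total N = 22+22+23+23+22+24 = 136, so the proportions are 0.16176, 0.16176, 0.16912, 0.16912, 0.16176, 0.17647 (working shown to 5 dp, full precision carried).
D = 0.16176² + 0.16176² + 0.16912² + 0.16912² + 0.16176² + 0.17647² = 0.02617 + 0.02617 + 0.02860 + 0.02860 + 0.02617 + 0.03114 = 0.16685.
So 1 − D = 0.83315, i.e. 0.833 to 3 decimal places.

0.833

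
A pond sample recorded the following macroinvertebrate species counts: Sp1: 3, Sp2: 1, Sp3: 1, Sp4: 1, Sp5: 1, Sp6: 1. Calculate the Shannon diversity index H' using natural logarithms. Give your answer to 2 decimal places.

1.67

Total N = 3+1+1+1+1+1 = 8, so the proportions are 0.375, 0.125, 0.125, 0.125, 0.125, 0.125 (working shown to 4 dp, full precision carried).
Each pᵢ ln pᵢ term: 0.375×(-0.9808)=-0.3678, 0.125×(-2.0794)=-0.2599, 0.125×(-2.0794)=-0.2599, 0.125×(-2.0794)=-0.2599, 0.125×(-2.0794)=-0.2599, 0.125×(-2.0794)=-0.2599.
Sum = -1.6675, so H' = 1.67.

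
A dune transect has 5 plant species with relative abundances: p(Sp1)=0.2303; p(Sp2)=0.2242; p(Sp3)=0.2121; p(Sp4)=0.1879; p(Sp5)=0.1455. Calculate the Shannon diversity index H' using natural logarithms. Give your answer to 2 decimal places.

Each pᵢ ln pᵢ term (working shown to 4 dp, full precision carried): 0.2303×(-1.4684)=-0.3382, 0.2242×(-1.4952)=-0.3352, 0.2121×(-1.5507)=-0.3289, 0.1879×(-1.6718)=-0.3141, 0.1455×(-1.9276)=-0.2805.
Sum = -1.5969, so H' = 1.60.

1.60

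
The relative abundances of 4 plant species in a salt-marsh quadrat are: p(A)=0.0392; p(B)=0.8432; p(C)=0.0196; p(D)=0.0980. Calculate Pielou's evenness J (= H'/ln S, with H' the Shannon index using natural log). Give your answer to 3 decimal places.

H' = −Σ pᵢ ln pᵢ = −((-0.12697) + (-0.14381) + (-0.07707) + (-0.22763)) = 0.57549 (working shown to 5 dp, full precision carried).
With S = 4 species, ln S = 1.38629, so J = 0.57549/1.38629 = 0.41512, i.e. 0.415 to 3 decimal places.

0.415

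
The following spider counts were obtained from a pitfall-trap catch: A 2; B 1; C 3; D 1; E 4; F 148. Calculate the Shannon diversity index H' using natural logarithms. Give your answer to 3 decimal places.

0.353

Total N = 2+1+3+1+4+148 = 159, so the proportions are 0.01258, 0.00629, 0.01887, 0.00629, 0.02516, 0.93082 (working shown to 5 dp, full precision carried).
Each pᵢ ln pᵢ term: 0.01258×(-4.37576)=-0.05504, 0.00629×(-5.06890)=-0.03188, 0.01887×(-3.97029)=-0.07491, 0.00629×(-5.06890)=-0.03188, 0.02516×(-3.68261)=-0.09264, 0.93082×(-0.07169)=-0.06673.
Sum = -0.35309, so H' = 0.353.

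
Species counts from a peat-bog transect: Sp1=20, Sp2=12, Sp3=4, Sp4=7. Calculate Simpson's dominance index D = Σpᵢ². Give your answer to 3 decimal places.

0.329

Total N = 20+12+4+7 = 43, so the proportions are 0.46512, 0.27907, 0.09302, 0.16279 (working shown to 5 dp, full precision carried).
D = 0.46512² + 0.27907² + 0.09302² + 0.16279² = 0.21633 + 0.07788 + 0.00865 + 0.02650 = 0.32937.
To 3 decimal places, D = 0.329.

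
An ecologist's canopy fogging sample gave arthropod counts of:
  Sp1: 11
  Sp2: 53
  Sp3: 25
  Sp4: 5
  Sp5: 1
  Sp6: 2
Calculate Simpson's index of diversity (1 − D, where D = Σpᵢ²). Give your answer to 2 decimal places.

Total N = 11+53+25+5+1+2 = 97, so the proportions are 0.1134, 0.5464, 0.2577, 0.0515, 0.0103, 0.0206 (working shown to 4 dp, full precision carried).
D = 0.1134² + 0.5464² + 0.2577² + 0.0515² + 0.0103² + 0.0206² = 0.0129 + 0.2985 + 0.0664 + 0.0027 + 0.0001 + 0.0004 = 0.3810.
So 1 − D = 0.6190, i.e. 0.62 to 2 decimal places.

0.62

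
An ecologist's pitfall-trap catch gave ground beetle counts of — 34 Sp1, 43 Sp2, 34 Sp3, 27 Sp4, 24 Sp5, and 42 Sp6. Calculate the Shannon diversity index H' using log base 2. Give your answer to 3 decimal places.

Total N = 34+43+34+27+24+42 = 204, so the proportions are 0.16667, 0.21078, 0.16667, 0.13235, 0.11765, 0.20588 (working shown to 5 dp, full precision carried).
Each pᵢ log₂ pᵢ term: 0.16667×(-2.58496)=-0.43083, 0.21078×(-2.24616)=-0.47346, 0.16667×(-2.58496)=-0.43083, 0.13235×(-2.91754)=-0.38614, 0.11765×(-3.08746)=-0.36323, 0.20588×(-2.28011)=-0.46943.
Sum = -2.55392, so H' = 2.554.

2.554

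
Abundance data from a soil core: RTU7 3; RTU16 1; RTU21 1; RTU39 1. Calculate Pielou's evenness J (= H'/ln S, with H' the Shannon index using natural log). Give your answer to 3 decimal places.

Total N = 3+1+1+1 = 6, so the proportions are 0.5, 0.16667, 0.16667, 0.16667 (working shown to 5 dp, full precision carried).
H' = −Σ pᵢ ln pᵢ = −((-0.34657) + (-0.29863) + (-0.29863) + (-0.29863)) = 1.24245.
With S = 4 species, ln S = 1.38629, so J = 1.24245/1.38629 = 0.89624, i.e. 0.896 to 3 decimal places.

0.896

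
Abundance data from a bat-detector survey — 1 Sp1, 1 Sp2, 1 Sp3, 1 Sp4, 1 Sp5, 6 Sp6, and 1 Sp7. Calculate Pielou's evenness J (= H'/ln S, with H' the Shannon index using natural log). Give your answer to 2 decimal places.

Total N = 1+1+1+1+1+6+1 = 12, so the proportions are 0.0833, 0.0833, 0.0833, 0.0833, 0.0833, 0.5, 0.0833 (working shown to 4 dp, full precision carried).
H' = −Σ pᵢ ln pᵢ = −((-0.2071) + (-0.2071) + (-0.2071) + (-0.2071) + (-0.2071) + (-0.3466) + (-0.2071)) = 1.5890.
With S = 7 species, ln S = 1.9459, so J = 1.5890/1.9459 = 0.8166, i.e. 0.82 to 2 decimal places.

0.82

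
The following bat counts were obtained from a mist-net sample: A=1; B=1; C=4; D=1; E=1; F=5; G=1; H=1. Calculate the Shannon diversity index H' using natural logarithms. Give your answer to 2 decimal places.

Total N = 1+1+4+1+1+5+1+1 = 15, so the proportions are 0.0667, 0.0667, 0.2667, 0.0667, 0.0667, 0.3333, 0.0667, 0.0667 (working shown to 4 dp, full precision carried).
Each pᵢ ln pᵢ term: 0.0667×(-2.7081)=-0.1805, 0.0667×(-2.7081)=-0.1805, 0.2667×(-1.3218)=-0.3525, 0.0667×(-2.7081)=-0.1805, 0.0667×(-2.7081)=-0.1805, 0.3333×(-1.0986)=-0.3662, 0.0667×(-2.7081)=-0.1805, 0.0667×(-2.7081)=-0.1805.
Sum = -1.8019, so H' = 1.80.

1.80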